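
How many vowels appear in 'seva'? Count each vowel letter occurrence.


Scanning each character of 'seva':
  Position 1: 's' -> consonant (running count: 0)
  Position 2: 'e' -> vowel (running count: 1)
  Position 3: 'v' -> consonant (running count: 1)
  Position 4: 'a' -> vowel (running count: 2)
Total vowels: 2

2


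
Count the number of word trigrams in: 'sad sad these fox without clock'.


Word trigrams from [6] words:
  Trigram 1: (sad sad these)
  Trigram 2: (sad these fox)
  Trigram 3: (these fox without)
  Trigram 4: (fox without clock)
Total word trigrams: 6 - 2 = 4

4


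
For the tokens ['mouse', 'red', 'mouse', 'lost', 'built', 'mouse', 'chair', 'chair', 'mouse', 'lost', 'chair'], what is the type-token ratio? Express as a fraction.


Tokens: 11
Unique types: ('built', 'chair', 'lost', 'mouse', 'red') = 5
TTR = 5/11
Already in lowest terms.

5/11


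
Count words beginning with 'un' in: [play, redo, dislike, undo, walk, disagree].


Checking each word for prefix 'un':
  'play' -> no (count: 0)
  'redo' -> no (count: 0)
  'dislike' -> no (count: 0)
  'undo' -> YES, starts with 'un' (count: 1)
  'walk' -> no (count: 1)
  'disagree' -> no (count: 1)
Total with prefix 'un': 1

1


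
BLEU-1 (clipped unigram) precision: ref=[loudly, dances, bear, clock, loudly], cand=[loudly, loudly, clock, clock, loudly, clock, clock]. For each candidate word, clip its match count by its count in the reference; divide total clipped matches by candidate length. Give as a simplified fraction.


Reference word counts: {'bear': 1, 'clock': 1, 'dances': 1, 'loudly': 2}
Checking each candidate word (with clipping):
  'loudly' -> in reference (ref count 2, used 1/2) -> match (matches: 1)
  'loudly' -> in reference (ref count 2, used 2/2) -> match (matches: 2)
  'clock' -> in reference (ref count 1, used 1/1) -> match (matches: 3)
  'clock' -> ref count 1 already used up (1/1) -> clipped, no match (matches: 3)
  'loudly' -> ref count 2 already used up (2/2) -> clipped, no match (matches: 3)
  'clock' -> ref count 1 already used up (1/1) -> clipped, no match (matches: 3)
  'clock' -> ref count 1 already used up (1/1) -> clipped, no match (matches: 3)
Clipped matches: 3, Candidate length: 7
Precision = 3/7

3/7


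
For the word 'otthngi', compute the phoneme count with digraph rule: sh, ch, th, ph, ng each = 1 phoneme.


Parsing 'otthngi' greedily, digraphs first:
  'o' -> vowel phoneme (phonemes so far: 1)
  't' -> consonant phoneme (phonemes so far: 2)
  'th' -> digraph (1 consonant phoneme) (phonemes so far: 3)
  'ng' -> digraph (1 consonant phoneme) (phonemes so far: 4)
  'i' -> vowel phoneme (phonemes so far: 5)
Total phonemes: 5

5


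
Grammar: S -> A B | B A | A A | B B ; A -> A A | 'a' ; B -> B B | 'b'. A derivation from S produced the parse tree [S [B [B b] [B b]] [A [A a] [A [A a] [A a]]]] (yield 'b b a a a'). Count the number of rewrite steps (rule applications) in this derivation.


Every bracketed nonterminal node [X ...] in the tree is produced by exactly one rule application.
Reading the tree off as a leftmost derivation:
  Step 1: S  =>  B A   (applied S -> B A)
  Step 2: B A  =>  B B A   (applied B -> B B)
  Step 3: B B A  =>  b B A   (applied B -> b)
  Step 4: b B A  =>  b b A   (applied B -> b)
  Step 5: b b A  =>  b b A A   (applied A -> A A)
  Step 6: b b A A  =>  b b a A   (applied A -> a)
  Step 7: b b a A  =>  b b a A A   (applied A -> A A)
  Step 8: b b a A A  =>  b b a a A   (applied A -> a)
  Step 9: b b a a A  =>  b b a a a   (applied A -> a)
Final yield: b b a a a
Total rewrite steps: 9

9


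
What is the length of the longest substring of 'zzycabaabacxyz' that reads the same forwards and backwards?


Scanning 'zzycabaabacxyz' for palindromic substrings.
Substring at positions 3-10: 'cabaabac'.
Check: reverse('cabaabac') = 'cabaabac' -> palindrome confirmed.
Neighbouring characters ('y' / 'x') break symmetry, so it cannot extend further.
No longer palindromic substring exists; longest length = 8

8


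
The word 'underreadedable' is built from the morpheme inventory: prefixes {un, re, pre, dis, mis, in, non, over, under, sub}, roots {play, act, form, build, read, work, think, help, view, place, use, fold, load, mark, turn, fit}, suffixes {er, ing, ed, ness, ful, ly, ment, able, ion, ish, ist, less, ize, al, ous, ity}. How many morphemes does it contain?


Segmenting 'underreadedable' against the inventory:
  'under' -> prefix (morpheme 1)
  'read' -> root (morpheme 2)
  'ed' -> suffix (morpheme 3)
  'able' -> suffix (morpheme 4)
Total morphemes: 4

4


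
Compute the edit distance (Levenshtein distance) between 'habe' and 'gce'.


Building DP table for s1='habe' (len 4) and s2='gce' (len 3):
       g  c  e
    0  1  2  3
  h 1  1  2  3
  a 2  2  2  3
  b 3  3  3  3
  e 4  4  4  3
Edit distance = dp[4][3] = 3

3


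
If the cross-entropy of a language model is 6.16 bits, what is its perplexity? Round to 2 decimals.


Perplexity formula: PP = 2^H
H = 6.16
PP = 2^6.16
Decompose: 2^6.16 = 2^6 * 2^0.16
2^6 = 64, 2^0.16 ~ 1.1172871
PP ~ 64 * 1.1172871 = 71.5063744
Rounded to 2 decimals: 71.51

71.51


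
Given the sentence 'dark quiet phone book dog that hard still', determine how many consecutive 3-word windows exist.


Word trigrams from [8] words:
  Trigram 1: (dark quiet phone)
  Trigram 2: (quiet phone book)
  Trigram 3: (phone book dog)
  Trigram 4: (book dog that)
  Trigram 5: (dog that hard)
  Trigram 6: (that hard still)
Total word trigrams: 8 - 2 = 6

6


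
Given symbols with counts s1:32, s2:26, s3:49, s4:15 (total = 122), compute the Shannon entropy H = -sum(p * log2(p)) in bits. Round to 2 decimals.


Computing entropy H = -sum(p_i * log2(p_i)):
  s1: p = 32/122 = 0.2623, -p*log2(p) = 0.5064
  s2: p = 26/122 = 0.2131, -p*log2(p) = 0.4753
  s3: p = 49/122 = 0.4016, -p*log2(p) = 0.5286
  s4: p = 15/122 = 0.1230, -p*log2(p) = 0.3718
H = sum of terms = 1.8821
Rounded to 2 decimals: 1.88

1.88


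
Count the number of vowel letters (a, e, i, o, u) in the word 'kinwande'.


Scanning each character of 'kinwande':
  Position 1: 'k' -> consonant (running count: 0)
  Position 2: 'i' -> vowel (running count: 1)
  Position 3: 'n' -> consonant (running count: 1)
  Position 4: 'w' -> consonant (running count: 1)
  Position 5: 'a' -> vowel (running count: 2)
  Position 6: 'n' -> consonant (running count: 2)
  Position 7: 'd' -> consonant (running count: 2)
  Position 8: 'e' -> vowel (running count: 3)
Total vowels: 3

3


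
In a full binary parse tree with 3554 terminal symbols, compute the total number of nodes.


Leaf nodes (terminals): 3554
Internal nodes = n - 1 = 3554 - 1 = 3553
Total = leaves + internal = 3554 + 3553 = 7107

7107


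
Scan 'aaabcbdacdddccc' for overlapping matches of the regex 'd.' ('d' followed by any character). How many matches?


Pattern: d. means 'd' followed by any character.
Scanning 'aaabcbdacdddccc' position-by-position:
  Pos 0: window 'aa' -> no
  Pos 1: window 'aa' -> no
  Pos 2: window 'ab' -> no
  Pos 3: window 'bc' -> no
  Pos 4: window 'cb' -> no
  Pos 5: window 'bd' -> no
  Pos 6: window 'da' -> MATCH
  Pos 7: window 'ac' -> no
  Pos 8: window 'cd' -> no
  Pos 9: window 'dd' -> MATCH
  Pos 10: window 'dd' -> MATCH
  Pos 11: window 'dc' -> MATCH
  Pos 12: window 'cc' -> no
  Pos 13: window 'cc' -> no
  Pos 14: window 'c' -> no
Total matches: 4

4


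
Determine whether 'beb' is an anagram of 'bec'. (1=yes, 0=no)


Sort characters of 'beb': 'bbe'
Sort characters of 'bec': 'bce'
Sorted forms differ -> they are NOT anagrams
Result: 0

0


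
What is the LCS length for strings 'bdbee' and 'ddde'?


DP table for LCS of 'bdbee' and 'ddde':
       d  d  d  e
    0  0  0  0  0
  b 0  0  0  0  0
  d 0  1  1  1  1
  b 0  1  1  1  1
  e 0  1  1  1  2
  e 0  1  1  1  2
LCS: 'de'
LCS length = 2

2


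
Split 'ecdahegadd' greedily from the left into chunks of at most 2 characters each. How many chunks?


'ecdahegadd' has 10 characters.
Chunking with max size 2:
  Chunk 1: 'ec' (positions 0-1)
  Chunk 2: 'da' (positions 2-3)
  Chunk 3: 'he' (positions 4-5)
  Chunk 4: 'ga' (positions 6-7)
  Chunk 5: 'dd' (positions 8-9)
Total chunks: ceil(10 / 2) = 5

5


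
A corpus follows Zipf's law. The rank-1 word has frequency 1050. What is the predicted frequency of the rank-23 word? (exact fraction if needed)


Zipf's law: freq(rank) = f1 / rank
f1 = 1050, rank = 23
freq = 1050 / 23
GCD(1050, 23) = 1
Simplified: 1050/23

1050/23


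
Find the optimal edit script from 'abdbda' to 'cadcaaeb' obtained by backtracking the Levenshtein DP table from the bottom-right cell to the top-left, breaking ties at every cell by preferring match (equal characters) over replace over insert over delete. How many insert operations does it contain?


Edit distance = 6. Backtracking from cell (6, 8) with preference match > replace > insert > delete,
then listing the resulting alignment 'abdbda' -> 'cadcaaeb' left to right:
  Step 1: replace a->c
  Step 2: replace b->a
  Step 3: keep 'd'
  Step 4: replace b->c
  Step 5: replace d->a
  Step 6: keep 'a'
  Step 7: insert 'e' [insertion #1]
  Step 8: insert 'b' [insertion #2]
Total insertions: 2

2


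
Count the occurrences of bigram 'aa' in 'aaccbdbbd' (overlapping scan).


Scanning 'aaccbdbbd' for bigram 'aa':
  Position 0: 'aa' -> MATCH
  Position 1: 'ac' -> no
  Position 2: 'cc' -> no
  Position 3: 'cb' -> no
  Position 4: 'bd' -> no
  Position 5: 'db' -> no
  Position 6: 'bb' -> no
  Position 7: 'bd' -> no
Total matches: 1

1


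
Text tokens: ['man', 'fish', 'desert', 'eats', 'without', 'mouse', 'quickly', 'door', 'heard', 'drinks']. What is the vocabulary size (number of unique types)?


Listing all tokens and tracking unique types:
  Token 1: 'man' -> NEW (unique so far: 1)
  Token 2: 'fish' -> NEW (unique so far: 2)
  Token 3: 'desert' -> NEW (unique so far: 3)
  Token 4: 'eats' -> NEW (unique so far: 4)
  Token 5: 'without' -> NEW (unique so far: 5)
  Token 6: 'mouse' -> NEW (unique so far: 6)
  Token 7: 'quickly' -> NEW (unique so far: 7)
  Token 8: 'door' -> NEW (unique so far: 8)
  Token 9: 'heard' -> NEW (unique so far: 9)
  Token 10: 'drinks' -> NEW (unique so far: 10)
Unique types: ('desert', 'door', 'drinks', 'eats', 'fish', 'heard', 'man', 'mouse', 'quickly', 'without')
Vocabulary size: 10

10


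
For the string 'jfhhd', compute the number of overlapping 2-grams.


String 'jfhhd' has length L = 5.
Number of overlapping n-grams = L - n + 1
Substituting: 5 - 2 + 1 = 4

4


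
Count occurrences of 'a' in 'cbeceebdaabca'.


Scanning 'cbeceebdaabca' for 'a':
  Position 8: 'a' -> MATCH (count: 1)
  Position 9: 'a' -> MATCH (count: 2)
  Position 12: 'a' -> MATCH (count: 3)
Total occurrences of 'a': 3

3


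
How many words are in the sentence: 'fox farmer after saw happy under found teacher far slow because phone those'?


Counting words by splitting on spaces:
  Word 1: 'fox'
  Word 2: 'farmer'
  Word 3: 'after'
  Word 4: 'saw'
  Word 5: 'happy'
  Word 6: 'under'
  Word 7: 'found'
  Word 8: 'teacher'
  Word 9: 'far'
  Word 10: 'slow'
  Word 11: 'because'
  Word 12: 'phone'
  Word 13: 'those'
Total words: 13

13


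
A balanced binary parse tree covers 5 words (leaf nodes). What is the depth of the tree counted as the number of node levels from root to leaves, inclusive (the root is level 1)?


In a balanced binary tree with n leaves the deepest leaf is ceil(log2(n)) edges below the root,
so counting node levels inclusive of root and leaves gives ceil(log2(n)) + 1 levels.
log2(5) = 2.3219
ceil(2.3219) = 3
levels = 3 + 1 = 4

4


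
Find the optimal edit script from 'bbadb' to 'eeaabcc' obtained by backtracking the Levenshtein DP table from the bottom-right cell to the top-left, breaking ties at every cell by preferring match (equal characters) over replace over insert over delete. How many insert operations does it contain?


Edit distance = 5. Backtracking from cell (5, 7) with preference match > replace > insert > delete,
then listing the resulting alignment 'bbadb' -> 'eeaabcc' left to right:
  Step 1: replace b->e
  Step 2: replace b->e
  Step 3: keep 'a'
  Step 4: replace d->a
  Step 5: keep 'b'
  Step 6: insert 'c' [insertion #1]
  Step 7: insert 'c' [insertion #2]
Total insertions: 2

2


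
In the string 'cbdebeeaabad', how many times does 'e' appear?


Scanning 'cbdebeeaabad' for 'e':
  Position 3: 'e' -> MATCH (count: 1)
  Position 5: 'e' -> MATCH (count: 2)
  Position 6: 'e' -> MATCH (count: 3)
Total occurrences of 'e': 3

3


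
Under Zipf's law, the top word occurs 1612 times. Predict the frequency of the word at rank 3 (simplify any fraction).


Zipf's law: freq(rank) = f1 / rank
f1 = 1612, rank = 3
freq = 1612 / 3
GCD(1612, 3) = 1
Simplified: 1612/3

1612/3


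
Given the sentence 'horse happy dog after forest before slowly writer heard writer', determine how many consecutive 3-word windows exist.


Word trigrams from [10] words:
  Trigram 1: (horse happy dog)
  Trigram 2: (happy dog after)
  Trigram 3: (dog after forest)
  Trigram 4: (after forest before)
  Trigram 5: (forest before slowly)
  Trigram 6: (before slowly writer)
  Trigram 7: (slowly writer heard)
  Trigram 8: (writer heard writer)
Total word trigrams: 10 - 2 = 8

8


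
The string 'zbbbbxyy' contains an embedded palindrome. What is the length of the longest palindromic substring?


Scanning 'zbbbbxyy' for palindromic substrings.
Substring at positions 1-4: 'bbbb'.
Check: reverse('bbbb') = 'bbbb' -> palindrome confirmed.
Neighbouring characters ('z' / 'x') break symmetry, so it cannot extend further.
No longer palindromic substring exists; longest length = 4

4


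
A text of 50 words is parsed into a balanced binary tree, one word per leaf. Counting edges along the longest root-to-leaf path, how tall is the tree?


In a balanced binary tree with n leaves the deepest leaf is ceil(log2(n)) edges below the root.
log2(50) = 5.6439
ceil(5.6439) = 6
height (edges) = 6

6


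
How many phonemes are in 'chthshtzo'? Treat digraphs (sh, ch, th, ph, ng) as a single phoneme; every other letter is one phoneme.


Parsing 'chthshtzo' greedily, digraphs first:
  'ch' -> digraph (1 consonant phoneme) (phonemes so far: 1)
  'th' -> digraph (1 consonant phoneme) (phonemes so far: 2)
  'sh' -> digraph (1 consonant phoneme) (phonemes so far: 3)
  't' -> consonant phoneme (phonemes so far: 4)
  'z' -> consonant phoneme (phonemes so far: 5)
  'o' -> vowel phoneme (phonemes so far: 6)
Total phonemes: 6

6


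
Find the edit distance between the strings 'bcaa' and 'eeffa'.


Building DP table for s1='bcaa' (len 4) and s2='eeffa' (len 5):
       e  e  f  f  a
    0  1  2  3  4  5
  b 1  1  2  3  4  5
  c 2  2  2  3  4  5
  a 3  3  3  3  4  4
  a 4  4  4  4  4  4
Edit distance = dp[4][5] = 4

4


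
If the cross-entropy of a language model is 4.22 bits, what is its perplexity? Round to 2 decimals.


Perplexity formula: PP = 2^H
H = 4.22
PP = 2^4.22
Decompose: 2^4.22 = 2^4 * 2^0.22
2^4 = 16, 2^0.22 ~ 1.1647336
PP ~ 16 * 1.1647336 = 18.6357376
Rounded to 2 decimals: 18.64

18.64


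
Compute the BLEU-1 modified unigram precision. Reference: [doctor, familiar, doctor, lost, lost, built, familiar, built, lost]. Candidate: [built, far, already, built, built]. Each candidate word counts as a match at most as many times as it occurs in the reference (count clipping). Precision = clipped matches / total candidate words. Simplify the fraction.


Reference word counts: {'built': 2, 'doctor': 2, 'familiar': 2, 'lost': 3}
Checking each candidate word (with clipping):
  'built' -> in reference (ref count 2, used 1/2) -> match (matches: 1)
  'far' -> not in reference -> no match (matches: 1)
  'already' -> not in reference -> no match (matches: 1)
  'built' -> in reference (ref count 2, used 2/2) -> match (matches: 2)
  'built' -> ref count 2 already used up (2/2) -> clipped, no match (matches: 2)
Clipped matches: 2, Candidate length: 5
Precision = 2/5

2/5


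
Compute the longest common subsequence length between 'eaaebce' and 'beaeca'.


DP table for LCS of 'eaaebce' and 'beaeca':
       b  e  a  e  c  a
    0  0  0  0  0  0  0
  e 0  0  1  1  1  1  1
  a 0  0  1  2  2  2  2
  a 0  0  1  2  2  2  3
  e 0  0  1  2  3  3  3
  b 0  1  1  2  3  3  3
  c 0  1  1  2  3  4  4
  e 0  1  2  2  3  4  4
LCS: 'eaec'
LCS length = 4

4


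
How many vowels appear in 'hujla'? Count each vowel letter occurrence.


Scanning each character of 'hujla':
  Position 1: 'h' -> consonant (running count: 0)
  Position 2: 'u' -> vowel (running count: 1)
  Position 3: 'j' -> consonant (running count: 1)
  Position 4: 'l' -> consonant (running count: 1)
  Position 5: 'a' -> vowel (running count: 2)
Total vowels: 2

2


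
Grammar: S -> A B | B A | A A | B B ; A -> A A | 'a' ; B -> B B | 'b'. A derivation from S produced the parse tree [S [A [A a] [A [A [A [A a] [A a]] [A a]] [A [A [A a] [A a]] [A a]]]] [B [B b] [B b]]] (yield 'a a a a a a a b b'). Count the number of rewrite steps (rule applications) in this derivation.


Every bracketed nonterminal node [X ...] in the tree is produced by exactly one rule application.
Reading the tree off as a leftmost derivation:
  Step 1: S  =>  A B   (applied S -> A B)
  Step 2: A B  =>  A A B   (applied A -> A A)
  Step 3: A A B  =>  a A B   (applied A -> a)
  Step 4: a A B  =>  a A A B   (applied A -> A A)
  Step 5: a A A B  =>  a A A A B   (applied A -> A A)
  Step 6: a A A A B  =>  a A A A A B   (applied A -> A A)
  Step 7: a A A A A B  =>  a a A A A B   (applied A -> a)
  Step 8: a a A A A B  =>  a a a A A B   (applied A -> a)
  Step 9: a a a A A B  =>  a a a a A B   (applied A -> a)
  Step 10: a a a a A B  =>  a a a a A A B   (applied A -> A A)
  Step 11: a a a a A A B  =>  a a a a A A A B   (applied A -> A A)
  Step 12: a a a a A A A B  =>  a a a a a A A B   (applied A -> a)
  Step 13: a a a a a A A B  =>  a a a a a a A B   (applied A -> a)
  Step 14: a a a a a a A B  =>  a a a a a a a B   (applied A -> a)
  Step 15: a a a a a a a B  =>  a a a a a a a B B   (applied B -> B B)
  Step 16: a a a a a a a B B  =>  a a a a a a a b B   (applied B -> b)
  Step 17: a a a a a a a b B  =>  a a a a a a a b b   (applied B -> b)
Final yield: a a a a a a a b b
Total rewrite steps: 17

17


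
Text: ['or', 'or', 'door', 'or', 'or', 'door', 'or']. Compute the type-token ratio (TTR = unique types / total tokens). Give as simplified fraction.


Tokens: 7
Unique types: ('door', 'or') = 2
TTR = 2/7
Already in lowest terms.

2/7


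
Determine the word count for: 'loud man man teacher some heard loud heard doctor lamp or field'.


Counting words by splitting on spaces:
  Word 1: 'loud'
  Word 2: 'man'
  Word 3: 'man'
  Word 4: 'teacher'
  Word 5: 'some'
  Word 6: 'heard'
  Word 7: 'loud'
  Word 8: 'heard'
  Word 9: 'doctor'
  Word 10: 'lamp'
  Word 11: 'or'
  Word 12: 'field'
Total words: 12

12


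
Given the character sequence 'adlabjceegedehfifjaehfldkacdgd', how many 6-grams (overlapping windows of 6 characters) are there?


String 'adlabjceegedehfifjaehfldkacdgd' has length L = 30.
Number of overlapping n-grams = L - n + 1
Substituting: 30 - 6 + 1 = 25

25


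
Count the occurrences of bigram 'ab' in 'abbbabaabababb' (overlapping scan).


Scanning 'abbbabaabababb' for bigram 'ab':
  Position 0: 'ab' -> MATCH
  Position 1: 'bb' -> no
  Position 2: 'bb' -> no
  Position 3: 'ba' -> no
  Position 4: 'ab' -> MATCH
  Position 5: 'ba' -> no
  Position 6: 'aa' -> no
  Position 7: 'ab' -> MATCH
  Position 8: 'ba' -> no
  Position 9: 'ab' -> MATCH
  Position 10: 'ba' -> no
  Position 11: 'ab' -> MATCH
  Position 12: 'bb' -> no
Total matches: 5

5


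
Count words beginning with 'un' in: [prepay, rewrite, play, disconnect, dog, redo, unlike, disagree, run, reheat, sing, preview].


Checking each word for prefix 'un':
  'prepay' -> no (count: 0)
  'rewrite' -> no (count: 0)
  'play' -> no (count: 0)
  'disconnect' -> no (count: 0)
  'dog' -> no (count: 0)
  'redo' -> no (count: 0)
  'unlike' -> YES, starts with 'un' (count: 1)
  'disagree' -> no (count: 1)
  'run' -> no (count: 1)
  'reheat' -> no (count: 1)
  'sing' -> no (count: 1)
  'preview' -> no (count: 1)
Total with prefix 'un': 1

1


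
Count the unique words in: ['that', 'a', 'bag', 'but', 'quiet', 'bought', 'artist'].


Listing all tokens and tracking unique types:
  Token 1: 'that' -> NEW (unique so far: 1)
  Token 2: 'a' -> NEW (unique so far: 2)
  Token 3: 'bag' -> NEW (unique so far: 3)
  Token 4: 'but' -> NEW (unique so far: 4)
  Token 5: 'quiet' -> NEW (unique so far: 5)
  Token 6: 'bought' -> NEW (unique so far: 6)
  Token 7: 'artist' -> NEW (unique so far: 7)
Unique types: ('a', 'artist', 'bag', 'bought', 'but', 'quiet', 'that')
Vocabulary size: 7

7


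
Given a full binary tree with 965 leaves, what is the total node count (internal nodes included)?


Leaf nodes (terminals): 965
Internal nodes = n - 1 = 965 - 1 = 964
Total = leaves + internal = 965 + 964 = 1929

1929


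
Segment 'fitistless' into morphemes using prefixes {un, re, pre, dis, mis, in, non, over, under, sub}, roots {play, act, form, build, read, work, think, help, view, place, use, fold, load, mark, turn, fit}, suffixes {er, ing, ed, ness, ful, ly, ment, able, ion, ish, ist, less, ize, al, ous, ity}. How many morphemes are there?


Segmenting 'fitistless' against the inventory:
  'fit' -> root (morpheme 1)
  'ist' -> suffix (morpheme 2)
  'less' -> suffix (morpheme 3)
Total morphemes: 3

3


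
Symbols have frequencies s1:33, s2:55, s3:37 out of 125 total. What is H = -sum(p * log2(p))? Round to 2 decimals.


Computing entropy H = -sum(p_i * log2(p_i)):
  s1: p = 33/125 = 0.2640, -p*log2(p) = 0.5072
  s2: p = 55/125 = 0.4400, -p*log2(p) = 0.5211
  s3: p = 37/125 = 0.2960, -p*log2(p) = 0.5199
H = sum of terms = 1.5482
Rounded to 2 decimals: 1.55

1.55


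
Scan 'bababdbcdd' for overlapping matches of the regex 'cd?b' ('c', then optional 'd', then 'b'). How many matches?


Pattern: cd?b means 'c', then optional 'd', then 'b'.
Scanning 'bababdbcdd' position-by-position:
  Pos 0: window 'bab' -> no
  Pos 1: window 'aba' -> no
  Pos 2: window 'bab' -> no
  Pos 3: window 'abd' -> no
  Pos 4: window 'bdb' -> no
  Pos 5: window 'dbc' -> no
  Pos 6: window 'bcd' -> no
  Pos 7: window 'cdd' -> no
  Pos 8: window 'dd' -> no
  Pos 9: window 'd' -> no
Total matches: 0

0


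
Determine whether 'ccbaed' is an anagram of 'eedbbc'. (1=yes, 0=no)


Sort characters of 'ccbaed': 'abccde'
Sort characters of 'eedbbc': 'bbcdee'
Sorted forms differ -> they are NOT anagrams
Result: 0

0


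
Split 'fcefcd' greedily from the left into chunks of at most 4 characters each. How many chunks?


'fcefcd' has 6 characters.
Chunking with max size 4:
  Chunk 1: 'fcef' (positions 0-3)
  Chunk 2: 'cd' (positions 4-5)
Total chunks: ceil(6 / 4) = 2

2


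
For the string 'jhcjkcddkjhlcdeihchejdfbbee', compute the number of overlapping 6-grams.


String 'jhcjkcddkjhlcdeihchejdfbbee' has length L = 27.
Number of overlapping n-grams = L - n + 1
Substituting: 27 - 6 + 1 = 22

22


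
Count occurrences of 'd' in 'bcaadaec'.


Scanning 'bcaadaec' for 'd':
  Position 4: 'd' -> MATCH (count: 1)
Total occurrences of 'd': 1

1


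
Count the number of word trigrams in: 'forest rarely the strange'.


Word trigrams from [4] words:
  Trigram 1: (forest rarely the)
  Trigram 2: (rarely the strange)
Total word trigrams: 4 - 2 = 2

2


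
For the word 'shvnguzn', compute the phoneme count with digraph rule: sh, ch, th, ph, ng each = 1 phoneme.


Parsing 'shvnguzn' greedily, digraphs first:
  'sh' -> digraph (1 consonant phoneme) (phonemes so far: 1)
  'v' -> consonant phoneme (phonemes so far: 2)
  'ng' -> digraph (1 consonant phoneme) (phonemes so far: 3)
  'u' -> vowel phoneme (phonemes so far: 4)
  'z' -> consonant phoneme (phonemes so far: 5)
  'n' -> consonant phoneme (phonemes so far: 6)
Total phonemes: 6

6


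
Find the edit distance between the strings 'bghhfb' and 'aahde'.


Building DP table for s1='bghhfb' (len 6) and s2='aahde' (len 5):
       a  a  h  d  e
    0  1  2  3  4  5
  b 1  1  2  3  4  5
  g 2  2  2  3  4  5
  h 3  3  3  2  3  4
  h 4  4  4  3  3  4
  f 5  5  5  4  4  4
  b 6  6  6  5  5  5
Edit distance = dp[6][5] = 5

5


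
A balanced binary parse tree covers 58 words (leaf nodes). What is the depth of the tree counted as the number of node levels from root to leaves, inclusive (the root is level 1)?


In a balanced binary tree with n leaves the deepest leaf is ceil(log2(n)) edges below the root,
so counting node levels inclusive of root and leaves gives ceil(log2(n)) + 1 levels.
log2(58) = 5.8580
ceil(5.8580) = 6
levels = 6 + 1 = 7

7


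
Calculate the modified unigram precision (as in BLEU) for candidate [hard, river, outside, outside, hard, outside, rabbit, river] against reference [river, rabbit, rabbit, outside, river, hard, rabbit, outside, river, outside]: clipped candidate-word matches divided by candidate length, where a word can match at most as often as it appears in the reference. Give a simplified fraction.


Reference word counts: {'hard': 1, 'outside': 3, 'rabbit': 3, 'river': 3}
Checking each candidate word (with clipping):
  'hard' -> in reference (ref count 1, used 1/1) -> match (matches: 1)
  'river' -> in reference (ref count 3, used 1/3) -> match (matches: 2)
  'outside' -> in reference (ref count 3, used 1/3) -> match (matches: 3)
  'outside' -> in reference (ref count 3, used 2/3) -> match (matches: 4)
  'hard' -> ref count 1 already used up (1/1) -> clipped, no match (matches: 4)
  'outside' -> in reference (ref count 3, used 3/3) -> match (matches: 5)
  'rabbit' -> in reference (ref count 3, used 1/3) -> match (matches: 6)
  'river' -> in reference (ref count 3, used 2/3) -> match (matches: 7)
Clipped matches: 7, Candidate length: 8
Precision = 7/8

7/8


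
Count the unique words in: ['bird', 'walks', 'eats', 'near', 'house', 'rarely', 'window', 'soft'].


Listing all tokens and tracking unique types:
  Token 1: 'bird' -> NEW (unique so far: 1)
  Token 2: 'walks' -> NEW (unique so far: 2)
  Token 3: 'eats' -> NEW (unique so far: 3)
  Token 4: 'near' -> NEW (unique so far: 4)
  Token 5: 'house' -> NEW (unique so far: 5)
  Token 6: 'rarely' -> NEW (unique so far: 6)
  Token 7: 'window' -> NEW (unique so far: 7)
  Token 8: 'soft' -> NEW (unique so far: 8)
Unique types: ('bird', 'eats', 'house', 'near', 'rarely', 'soft', 'walks', 'window')
Vocabulary size: 8

8


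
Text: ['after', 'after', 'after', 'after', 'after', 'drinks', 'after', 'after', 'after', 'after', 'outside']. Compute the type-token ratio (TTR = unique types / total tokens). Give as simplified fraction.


Tokens: 11
Unique types: ('after', 'drinks', 'outside') = 3
TTR = 3/11
Already in lowest terms.

3/11


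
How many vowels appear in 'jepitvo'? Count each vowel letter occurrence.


Scanning each character of 'jepitvo':
  Position 1: 'j' -> consonant (running count: 0)
  Position 2: 'e' -> vowel (running count: 1)
  Position 3: 'p' -> consonant (running count: 1)
  Position 4: 'i' -> vowel (running count: 2)
  Position 5: 't' -> consonant (running count: 2)
  Position 6: 'v' -> consonant (running count: 2)
  Position 7: 'o' -> vowel (running count: 3)
Total vowels: 3

3


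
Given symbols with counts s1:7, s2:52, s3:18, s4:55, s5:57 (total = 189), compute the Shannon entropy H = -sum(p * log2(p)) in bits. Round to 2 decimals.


Computing entropy H = -sum(p_i * log2(p_i)):
  s1: p = 7/189 = 0.0370, -p*log2(p) = 0.1761
  s2: p = 52/189 = 0.2751, -p*log2(p) = 0.5122
  s3: p = 18/189 = 0.0952, -p*log2(p) = 0.3231
  s4: p = 55/189 = 0.2910, -p*log2(p) = 0.5182
  s5: p = 57/189 = 0.3016, -p*log2(p) = 0.5216
H = sum of terms = 2.0512
Rounded to 2 decimals: 2.05

2.05


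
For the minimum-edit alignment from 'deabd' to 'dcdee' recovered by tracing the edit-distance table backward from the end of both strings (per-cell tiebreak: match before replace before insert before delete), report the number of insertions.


Edit distance = 4. Backtracking from cell (5, 5) with preference match > replace > insert > delete,
then listing the resulting alignment 'deabd' -> 'dcdee' left to right:
  Step 1: keep 'd'
  Step 2: replace e->c
  Step 3: replace a->d
  Step 4: replace b->e
  Step 5: replace d->e
Total insertions: 0

0


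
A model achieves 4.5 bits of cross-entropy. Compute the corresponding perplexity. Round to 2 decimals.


Perplexity formula: PP = 2^H
H = 4.5
PP = 2^4.5
Decompose: 2^4.5 = 2^4 * 2^0.5 = 2^4 * sqrt(2)
2^4 = 16, sqrt(2) ~ 1.4142136
PP ~ 16 * 1.4142136 = 22.6274176
Rounded to 2 decimals: 22.63

22.63


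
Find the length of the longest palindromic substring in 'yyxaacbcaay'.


Scanning 'yyxaacbcaay' for palindromic substrings.
Substring at positions 3-9: 'aacbcaa'.
Check: reverse('aacbcaa') = 'aacbcaa' -> palindrome confirmed.
Neighbouring characters ('x' / 'y') break symmetry, so it cannot extend further.
No longer palindromic substring exists; longest length = 7

7


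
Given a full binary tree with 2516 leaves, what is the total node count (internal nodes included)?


Leaf nodes (terminals): 2516
Internal nodes = n - 1 = 2516 - 1 = 2515
Total = leaves + internal = 2516 + 2515 = 5031

5031


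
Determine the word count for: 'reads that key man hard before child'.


Counting words by splitting on spaces:
  Word 1: 'reads'
  Word 2: 'that'
  Word 3: 'key'
  Word 4: 'man'
  Word 5: 'hard'
  Word 6: 'before'
  Word 7: 'child'
Total words: 7

7


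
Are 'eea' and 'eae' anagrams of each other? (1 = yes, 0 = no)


Sort characters of 'eea': 'aee'
Sort characters of 'eae': 'aee'
Sorted forms match -> they ARE anagrams
Result: 1

1


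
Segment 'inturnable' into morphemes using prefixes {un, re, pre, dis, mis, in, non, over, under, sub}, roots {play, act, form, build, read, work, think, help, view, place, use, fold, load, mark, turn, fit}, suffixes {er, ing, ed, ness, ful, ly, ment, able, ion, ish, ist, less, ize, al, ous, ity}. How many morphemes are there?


Segmenting 'inturnable' against the inventory:
  'in' -> prefix (morpheme 1)
  'turn' -> root (morpheme 2)
  'able' -> suffix (morpheme 3)
Total morphemes: 3

3


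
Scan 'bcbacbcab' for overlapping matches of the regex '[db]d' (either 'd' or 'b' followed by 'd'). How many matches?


Pattern: [db]d means either 'd' or 'b' followed by 'd'.
Scanning 'bcbacbcab' position-by-position:
  Pos 0: window 'bc' -> no
  Pos 1: window 'cb' -> no
  Pos 2: window 'ba' -> no
  Pos 3: window 'ac' -> no
  Pos 4: window 'cb' -> no
  Pos 5: window 'bc' -> no
  Pos 6: window 'ca' -> no
  Pos 7: window 'ab' -> no
  Pos 8: window 'b' -> no
Total matches: 0

0


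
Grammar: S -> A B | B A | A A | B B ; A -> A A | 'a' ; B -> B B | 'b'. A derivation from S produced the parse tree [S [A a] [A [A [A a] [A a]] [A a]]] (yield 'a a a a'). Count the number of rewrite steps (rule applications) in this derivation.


Every bracketed nonterminal node [X ...] in the tree is produced by exactly one rule application.
Reading the tree off as a leftmost derivation:
  Step 1: S  =>  A A   (applied S -> A A)
  Step 2: A A  =>  a A   (applied A -> a)
  Step 3: a A  =>  a A A   (applied A -> A A)
  Step 4: a A A  =>  a A A A   (applied A -> A A)
  Step 5: a A A A  =>  a a A A   (applied A -> a)
  Step 6: a a A A  =>  a a a A   (applied A -> a)
  Step 7: a a a A  =>  a a a a   (applied A -> a)
Final yield: a a a a
Total rewrite steps: 7

7


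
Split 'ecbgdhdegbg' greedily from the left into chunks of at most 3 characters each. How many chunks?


'ecbgdhdegbg' has 11 characters.
Chunking with max size 3:
  Chunk 1: 'ecb' (positions 0-2)
  Chunk 2: 'gdh' (positions 3-5)
  Chunk 3: 'deg' (positions 6-8)
  Chunk 4: 'bg' (positions 9-10)
Total chunks: ceil(11 / 3) = 4

4


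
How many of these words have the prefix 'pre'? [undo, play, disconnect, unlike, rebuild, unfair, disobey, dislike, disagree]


Checking each word for prefix 'pre':
  'undo' -> no (count: 0)
  'play' -> no (count: 0)
  'disconnect' -> no (count: 0)
  'unlike' -> no (count: 0)
  'rebuild' -> no (count: 0)
  'unfair' -> no (count: 0)
  'disobey' -> no (count: 0)
  'dislike' -> no (count: 0)
  'disagree' -> no (count: 0)
Total with prefix 'pre': 0

0


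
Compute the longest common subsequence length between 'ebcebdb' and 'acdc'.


DP table for LCS of 'ebcebdb' and 'acdc':
       a  c  d  c
    0  0  0  0  0
  e 0  0  0  0  0
  b 0  0  0  0  0
  c 0  0  1  1  1
  e 0  0  1  1  1
  b 0  0  1  1  1
  d 0  0  1  2  2
  b 0  0  1  2  2
LCS: 'cd'
LCS length = 2

2


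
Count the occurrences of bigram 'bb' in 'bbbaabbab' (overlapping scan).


Scanning 'bbbaabbab' for bigram 'bb':
  Position 0: 'bb' -> MATCH
  Position 1: 'bb' -> MATCH
  Position 2: 'ba' -> no
  Position 3: 'aa' -> no
  Position 4: 'ab' -> no
  Position 5: 'bb' -> MATCH
  Position 6: 'ba' -> no
  Position 7: 'ab' -> no
Total matches: 3

3


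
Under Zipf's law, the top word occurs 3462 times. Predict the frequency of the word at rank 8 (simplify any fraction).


Zipf's law: freq(rank) = f1 / rank
f1 = 3462, rank = 8
freq = 3462 / 8
GCD(3462, 8) = 2
Simplified: 1731/4

1731/4


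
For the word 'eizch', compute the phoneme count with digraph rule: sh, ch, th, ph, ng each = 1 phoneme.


Parsing 'eizch' greedily, digraphs first:
  'e' -> vowel phoneme (phonemes so far: 1)
  'i' -> vowel phoneme (phonemes so far: 2)
  'z' -> consonant phoneme (phonemes so far: 3)
  'ch' -> digraph (1 consonant phoneme) (phonemes so far: 4)
Total phonemes: 4

4


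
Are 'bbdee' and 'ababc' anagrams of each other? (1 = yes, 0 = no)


Sort characters of 'bbdee': 'bbdee'
Sort characters of 'ababc': 'aabbc'
Sorted forms differ -> they are NOT anagrams
Result: 0

0


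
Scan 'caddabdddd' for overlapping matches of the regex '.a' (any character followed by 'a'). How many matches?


Pattern: .a means any character followed by 'a'.
Scanning 'caddabdddd' position-by-position:
  Pos 0: window 'ca' -> MATCH
  Pos 1: window 'ad' -> no
  Pos 2: window 'dd' -> no
  Pos 3: window 'da' -> MATCH
  Pos 4: window 'ab' -> no
  Pos 5: window 'bd' -> no
  Pos 6: window 'dd' -> no
  Pos 7: window 'dd' -> no
  Pos 8: window 'dd' -> no
  Pos 9: window 'd' -> no
Total matches: 2

2


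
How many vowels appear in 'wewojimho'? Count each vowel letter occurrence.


Scanning each character of 'wewojimho':
  Position 1: 'w' -> consonant (running count: 0)
  Position 2: 'e' -> vowel (running count: 1)
  Position 3: 'w' -> consonant (running count: 1)
  Position 4: 'o' -> vowel (running count: 2)
  Position 5: 'j' -> consonant (running count: 2)
  Position 6: 'i' -> vowel (running count: 3)
  Position 7: 'm' -> consonant (running count: 3)
  Position 8: 'h' -> consonant (running count: 3)
  Position 9: 'o' -> vowel (running count: 4)
Total vowels: 4

4


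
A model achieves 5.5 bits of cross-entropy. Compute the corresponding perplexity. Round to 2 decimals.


Perplexity formula: PP = 2^H
H = 5.5
PP = 2^5.5
Decompose: 2^5.5 = 2^5 * 2^0.5 = 2^5 * sqrt(2)
2^5 = 32, sqrt(2) ~ 1.4142136
PP ~ 32 * 1.4142136 = 45.2548352
Rounded to 2 decimals: 45.25

45.25


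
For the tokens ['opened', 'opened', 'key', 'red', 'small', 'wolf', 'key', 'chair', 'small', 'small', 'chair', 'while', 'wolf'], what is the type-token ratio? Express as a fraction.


Tokens: 13
Unique types: ('chair', 'key', 'opened', 'red', 'small', 'while', 'wolf') = 7
TTR = 7/13
Already in lowest terms.

7/13


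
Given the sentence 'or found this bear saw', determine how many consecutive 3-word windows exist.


Word trigrams from [5] words:
  Trigram 1: (or found this)
  Trigram 2: (found this bear)
  Trigram 3: (this bear saw)
Total word trigrams: 5 - 2 = 3

3


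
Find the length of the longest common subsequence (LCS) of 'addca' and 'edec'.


DP table for LCS of 'addca' and 'edec':
       e  d  e  c
    0  0  0  0  0
  a 0  0  0  0  0
  d 0  0  1  1  1
  d 0  0  1  1  1
  c 0  0  1  1  2
  a 0  0  1  1  2
LCS: 'dc'
LCS length = 2

2


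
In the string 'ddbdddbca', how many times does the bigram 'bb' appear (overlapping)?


Scanning 'ddbdddbca' for bigram 'bb':
  Position 0: 'dd' -> no
  Position 1: 'db' -> no
  Position 2: 'bd' -> no
  Position 3: 'dd' -> no
  Position 4: 'dd' -> no
  Position 5: 'db' -> no
  Position 6: 'bc' -> no
  Position 7: 'ca' -> no
Total matches: 0

0


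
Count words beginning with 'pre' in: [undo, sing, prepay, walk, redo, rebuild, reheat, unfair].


Checking each word for prefix 'pre':
  'undo' -> no (count: 0)
  'sing' -> no (count: 0)
  'prepay' -> YES, starts with 'pre' (count: 1)
  'walk' -> no (count: 1)
  'redo' -> no (count: 1)
  'rebuild' -> no (count: 1)
  'reheat' -> no (count: 1)
  'unfair' -> no (count: 1)
Total with prefix 'pre': 1

1


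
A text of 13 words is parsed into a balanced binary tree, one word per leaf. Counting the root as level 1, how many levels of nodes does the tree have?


In a balanced binary tree with n leaves the deepest leaf is ceil(log2(n)) edges below the root,
so counting node levels inclusive of root and leaves gives ceil(log2(n)) + 1 levels.
log2(13) = 3.7004
ceil(3.7004) = 4
levels = 4 + 1 = 5

5


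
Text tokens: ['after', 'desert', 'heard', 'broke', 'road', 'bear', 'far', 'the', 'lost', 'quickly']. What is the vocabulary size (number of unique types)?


Listing all tokens and tracking unique types:
  Token 1: 'after' -> NEW (unique so far: 1)
  Token 2: 'desert' -> NEW (unique so far: 2)
  Token 3: 'heard' -> NEW (unique so far: 3)
  Token 4: 'broke' -> NEW (unique so far: 4)
  Token 5: 'road' -> NEW (unique so far: 5)
  Token 6: 'bear' -> NEW (unique so far: 6)
  Token 7: 'far' -> NEW (unique so far: 7)
  Token 8: 'the' -> NEW (unique so far: 8)
  Token 9: 'lost' -> NEW (unique so far: 9)
  Token 10: 'quickly' -> NEW (unique so far: 10)
Unique types: ('after', 'bear', 'broke', 'desert', 'far', 'heard', 'lost', 'quickly', 'road', 'the')
Vocabulary size: 10

10


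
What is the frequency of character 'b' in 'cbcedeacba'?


Scanning 'cbcedeacba' for 'b':
  Position 1: 'b' -> MATCH (count: 1)
  Position 8: 'b' -> MATCH (count: 2)
Total occurrences of 'b': 2

2


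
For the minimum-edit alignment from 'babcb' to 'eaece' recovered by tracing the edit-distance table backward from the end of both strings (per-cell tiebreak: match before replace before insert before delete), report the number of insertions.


Edit distance = 3. Backtracking from cell (5, 5) with preference match > replace > insert > delete,
then listing the resulting alignment 'babcb' -> 'eaece' left to right:
  Step 1: replace b->e
  Step 2: keep 'a'
  Step 3: replace b->e
  Step 4: keep 'c'
  Step 5: replace b->e
Total insertions: 0

0


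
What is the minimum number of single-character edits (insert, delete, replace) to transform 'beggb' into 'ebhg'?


Building DP table for s1='beggb' (len 5) and s2='ebhg' (len 4):
       e  b  h  g
    0  1  2  3  4
  b 1  1  1  2  3
  e 2  1  2  2  3
  g 3  2  2  3  2
  g 4  3  3  3  3
  b 5  4  3  4  4
Edit distance = dp[5][4] = 4

4


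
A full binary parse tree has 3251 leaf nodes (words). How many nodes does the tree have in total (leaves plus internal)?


Leaf nodes (terminals): 3251
Internal nodes = n - 1 = 3251 - 1 = 3250
Total = leaves + internal = 3251 + 3250 = 6501

6501


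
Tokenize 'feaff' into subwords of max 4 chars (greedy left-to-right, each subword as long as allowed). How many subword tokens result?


'feaff' has 5 characters.
Chunking with max size 4:
  Chunk 1: 'feaf' (positions 0-3)
  Chunk 2: 'f' (positions 4-4)
Total chunks: ceil(5 / 4) = 2

2


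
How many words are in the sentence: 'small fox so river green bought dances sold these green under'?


Counting words by splitting on spaces:
  Word 1: 'small'
  Word 2: 'fox'
  Word 3: 'so'
  Word 4: 'river'
  Word 5: 'green'
  Word 6: 'bought'
  Word 7: 'dances'
  Word 8: 'sold'
  Word 9: 'these'
  Word 10: 'green'
  Word 11: 'under'
Total words: 11

11


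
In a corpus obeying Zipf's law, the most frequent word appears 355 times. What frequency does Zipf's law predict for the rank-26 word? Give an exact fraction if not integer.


Zipf's law: freq(rank) = f1 / rank
f1 = 355, rank = 26
freq = 355 / 26
GCD(355, 26) = 1
Simplified: 355/26

355/26
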